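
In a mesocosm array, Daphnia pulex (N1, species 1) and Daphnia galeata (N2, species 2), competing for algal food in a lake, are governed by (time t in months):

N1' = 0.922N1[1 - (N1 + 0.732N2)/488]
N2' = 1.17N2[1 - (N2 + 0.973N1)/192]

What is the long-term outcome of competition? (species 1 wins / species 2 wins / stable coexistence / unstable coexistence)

Compare the nullcline intercepts: K1/α12 = 488/0.732 = 667 > K2 = 192; K2/α21 = 192/0.973 = 197 < K1 = 488.
Since the inequalities point opposite ways, species 1 can invade but species 2 cannot.

species 1 excludes species 2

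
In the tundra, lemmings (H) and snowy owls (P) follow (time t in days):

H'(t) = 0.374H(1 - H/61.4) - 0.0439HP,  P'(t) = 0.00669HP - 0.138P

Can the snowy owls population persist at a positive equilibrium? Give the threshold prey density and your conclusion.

The predator equation gives dP/dt > 0 only when H > 0.138/0.00669 = 20.6.
Without the predator, H → K = 61.4. Since 61.4 > 20.6, the predator can invade and persist.

Threshold H = 20.6; K > 20.6, so yes, the predator persists.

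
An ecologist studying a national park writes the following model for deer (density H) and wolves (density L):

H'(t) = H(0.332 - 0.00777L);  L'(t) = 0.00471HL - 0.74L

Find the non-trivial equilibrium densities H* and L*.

H* ≈ 157, L* ≈ 42.7

Set dL/dt = 0 with L > 0: 0.00471H - 0.74 = 0, so H* = 0.74/0.00471 = 157.
Set dH/dt = 0 with H > 0: 0.332 - 0.00777L = 0, so L* = 0.332/0.00777 = 42.7.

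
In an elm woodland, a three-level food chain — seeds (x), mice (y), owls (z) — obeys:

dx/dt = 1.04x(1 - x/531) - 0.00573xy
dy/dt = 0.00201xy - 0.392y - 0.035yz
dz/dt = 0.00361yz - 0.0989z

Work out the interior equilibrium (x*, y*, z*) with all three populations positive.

x* ≈ 451, y* ≈ 27.4, z* ≈ 14.7

From dz/dt = 0: 0.00361y* = 0.0989, so y* = 27.4.
From dx/dt = 0: 1.04(1 - x*/531) = 0.00573·27.4, giving x* = 531·(1 - 0.151) = 451.
From dy/dt = 0: 0.00201·451 - 0.392 = 0.035z*, so z* = 0.514/0.035 = 14.7.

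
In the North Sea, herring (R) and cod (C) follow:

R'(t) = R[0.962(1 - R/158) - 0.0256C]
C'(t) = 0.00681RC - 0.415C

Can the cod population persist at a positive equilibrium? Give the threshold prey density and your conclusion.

The predator equation gives dC/dt > 0 only when R > 0.415/0.00681 = 60.9.
Without the predator, R → K = 158. Since 158 > 60.9, the predator can invade and persist.

Threshold R = 60.9; K > 60.9, so yes, the predator persists.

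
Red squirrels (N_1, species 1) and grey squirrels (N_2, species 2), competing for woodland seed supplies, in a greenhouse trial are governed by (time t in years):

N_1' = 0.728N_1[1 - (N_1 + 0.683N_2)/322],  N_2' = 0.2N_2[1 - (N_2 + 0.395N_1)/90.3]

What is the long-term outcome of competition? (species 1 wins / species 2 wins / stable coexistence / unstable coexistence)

Compare the nullcline intercepts: K1/α12 = 322/0.683 = 471 > K2 = 90.3; K2/α21 = 90.3/0.395 = 229 < K1 = 322.
Since the inequalities point opposite ways, species 1 can invade but species 2 cannot.

species 1 excludes species 2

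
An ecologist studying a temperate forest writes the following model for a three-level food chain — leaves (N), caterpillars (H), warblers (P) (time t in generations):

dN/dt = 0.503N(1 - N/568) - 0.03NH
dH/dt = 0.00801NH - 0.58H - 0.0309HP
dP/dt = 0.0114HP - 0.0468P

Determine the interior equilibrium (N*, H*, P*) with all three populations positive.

N* ≈ 429, H* ≈ 4.11, P* ≈ 92.4

From dP/dt = 0: 0.0114H* = 0.0468, so H* = 4.11.
From dN/dt = 0: 0.503(1 - N*/568) = 0.03·4.11, giving N* = 568·(1 - 0.245) = 429.
From dH/dt = 0: 0.00801·429 - 0.58 = 0.0309P*, so P* = 2.86/0.0309 = 92.4.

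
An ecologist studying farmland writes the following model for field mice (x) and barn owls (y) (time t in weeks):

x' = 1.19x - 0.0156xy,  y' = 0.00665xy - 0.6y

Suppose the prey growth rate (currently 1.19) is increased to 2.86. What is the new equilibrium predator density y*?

At the interior fixed point, setting dx/dt = 0 with x > 0 fixes y* = (prey growth rate)/(xy coefficient) — independent of the other coefficients.
With the change, y* = 2.86/0.0156 = 183; it rises from 76.3.

y* ≈ 183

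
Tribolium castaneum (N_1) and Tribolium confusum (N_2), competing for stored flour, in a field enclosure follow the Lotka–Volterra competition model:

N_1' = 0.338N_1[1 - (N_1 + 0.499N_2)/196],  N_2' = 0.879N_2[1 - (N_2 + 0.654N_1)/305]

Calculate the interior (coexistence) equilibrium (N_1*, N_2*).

N_1* ≈ 65, N_2* ≈ 262

Setting both brackets to zero gives the nullclines N_1 + 0.499N_2 = 196 and 0.654N_1 + N_2 = 305.
Substituting N_2 = 305 - 0.654N_1 into the first: N_1(1 - 0.499·0.654) = 196 - 0.499·305.
So N_1* = 43.8/0.674 = 65, and then N_2* = 305 - 0.654·65 = 262.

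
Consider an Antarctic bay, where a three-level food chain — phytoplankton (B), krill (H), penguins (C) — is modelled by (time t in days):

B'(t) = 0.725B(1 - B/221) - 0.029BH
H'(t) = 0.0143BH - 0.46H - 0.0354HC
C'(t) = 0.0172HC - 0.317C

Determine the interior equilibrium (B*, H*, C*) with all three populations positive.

B* ≈ 58.1, H* ≈ 18.4, C* ≈ 10.5

From dC/dt = 0: 0.0172H* = 0.317, so H* = 18.4.
From dB/dt = 0: 0.725(1 - B*/221) = 0.029·18.4, giving B* = 221·(1 - 0.737) = 58.1.
From dH/dt = 0: 0.0143·58.1 - 0.46 = 0.0354C*, so C* = 0.37/0.0354 = 10.5.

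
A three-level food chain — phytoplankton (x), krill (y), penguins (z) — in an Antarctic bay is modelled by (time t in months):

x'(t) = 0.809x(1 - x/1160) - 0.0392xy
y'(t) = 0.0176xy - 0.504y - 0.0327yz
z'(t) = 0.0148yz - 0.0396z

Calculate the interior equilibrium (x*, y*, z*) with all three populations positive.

x* ≈ 1010, y* ≈ 2.68, z* ≈ 528

From dz/dt = 0: 0.0148y* = 0.0396, so y* = 2.68.
From dx/dt = 0: 0.809(1 - x*/1160) = 0.0392·2.68, giving x* = 1160·(1 - 0.13) = 1010.
From dy/dt = 0: 0.0176·1010 - 0.504 = 0.0327z*, so z* = 17.3/0.0327 = 528.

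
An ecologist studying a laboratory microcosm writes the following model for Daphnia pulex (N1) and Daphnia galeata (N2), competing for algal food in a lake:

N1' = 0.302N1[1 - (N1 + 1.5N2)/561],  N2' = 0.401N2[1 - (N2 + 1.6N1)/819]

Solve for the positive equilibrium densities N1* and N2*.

N1* ≈ 477, N2* ≈ 56.1

Setting both brackets to zero gives the nullclines N1 + 1.5N2 = 561 and 1.6N1 + N2 = 819.
Substituting N2 = 819 - 1.6N1 into the first: N1(1 - 1.5·1.6) = 561 - 1.5·819.
So N1* = -668/-1.4 = 477, and then N2* = 819 - 1.6·477 = 56.1.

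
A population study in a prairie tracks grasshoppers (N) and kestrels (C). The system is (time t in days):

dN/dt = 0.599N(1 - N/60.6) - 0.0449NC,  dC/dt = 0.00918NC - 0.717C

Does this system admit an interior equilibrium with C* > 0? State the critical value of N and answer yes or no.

The predator equation gives dC/dt > 0 only when N > 0.717/0.00918 = 78.1.
Without the predator, N → K = 60.6. Since 60.6 < 78.1, the predator cannot invade.

Threshold N = 78.1; K < 78.1, so no, the predator goes extinct.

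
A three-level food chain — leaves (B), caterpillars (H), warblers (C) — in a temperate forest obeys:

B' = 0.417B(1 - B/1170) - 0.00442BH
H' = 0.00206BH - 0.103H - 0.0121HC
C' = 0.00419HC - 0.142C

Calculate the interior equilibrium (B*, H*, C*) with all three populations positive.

From dC/dt = 0: 0.00419H* = 0.142, so H* = 33.9.
From dB/dt = 0: 0.417(1 - B*/1170) = 0.00442·33.9, giving B* = 1170·(1 - 0.359) = 750.
From dH/dt = 0: 0.00206·750 - 0.103 = 0.0121C*, so C* = 1.44/0.0121 = 119.

B* ≈ 750, H* ≈ 33.9, C* ≈ 119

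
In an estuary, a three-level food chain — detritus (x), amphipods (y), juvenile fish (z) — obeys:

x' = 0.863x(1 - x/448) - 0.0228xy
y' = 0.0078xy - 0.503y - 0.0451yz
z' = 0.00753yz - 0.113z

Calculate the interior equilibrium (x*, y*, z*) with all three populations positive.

From dz/dt = 0: 0.00753y* = 0.113, so y* = 15.
From dx/dt = 0: 0.863(1 - x*/448) = 0.0228·15, giving x* = 448·(1 - 0.396) = 270.
From dy/dt = 0: 0.0078·270 - 0.503 = 0.0451z*, so z* = 1.61/0.0451 = 35.6.

x* ≈ 270, y* ≈ 15, z* ≈ 35.6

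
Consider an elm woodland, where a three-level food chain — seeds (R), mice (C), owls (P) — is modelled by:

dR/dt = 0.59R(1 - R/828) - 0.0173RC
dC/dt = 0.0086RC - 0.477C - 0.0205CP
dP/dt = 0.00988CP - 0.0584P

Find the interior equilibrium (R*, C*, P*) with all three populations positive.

From dP/dt = 0: 0.00988C* = 0.0584, so C* = 5.91.
From dR/dt = 0: 0.59(1 - R*/828) = 0.0173·5.91, giving R* = 828·(1 - 0.173) = 684.
From dC/dt = 0: 0.0086·684 - 0.477 = 0.0205P*, so P* = 5.41/0.0205 = 264.

R* ≈ 684, C* ≈ 5.91, P* ≈ 264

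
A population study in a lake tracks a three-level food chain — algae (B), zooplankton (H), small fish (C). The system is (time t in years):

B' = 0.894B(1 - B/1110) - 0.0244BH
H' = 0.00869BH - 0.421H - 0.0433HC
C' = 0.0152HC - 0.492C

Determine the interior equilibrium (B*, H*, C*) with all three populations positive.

From dC/dt = 0: 0.0152H* = 0.492, so H* = 32.4.
From dB/dt = 0: 0.894(1 - B*/1110) = 0.0244·32.4, giving B* = 1110·(1 - 0.883) = 129.
From dH/dt = 0: 0.00869·129 - 0.421 = 0.0433C*, so C* = 0.703/0.0433 = 16.2.

B* ≈ 129, H* ≈ 32.4, C* ≈ 16.2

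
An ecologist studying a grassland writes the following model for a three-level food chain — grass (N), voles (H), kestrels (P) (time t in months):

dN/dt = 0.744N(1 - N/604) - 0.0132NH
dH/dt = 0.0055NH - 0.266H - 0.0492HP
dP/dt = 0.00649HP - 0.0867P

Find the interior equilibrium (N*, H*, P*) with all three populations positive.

From dP/dt = 0: 0.00649H* = 0.0867, so H* = 13.4.
From dN/dt = 0: 0.744(1 - N*/604) = 0.0132·13.4, giving N* = 604·(1 - 0.237) = 461.
From dH/dt = 0: 0.0055·461 - 0.266 = 0.0492P*, so P* = 2.27/0.0492 = 46.1.

N* ≈ 461, H* ≈ 13.4, P* ≈ 46.1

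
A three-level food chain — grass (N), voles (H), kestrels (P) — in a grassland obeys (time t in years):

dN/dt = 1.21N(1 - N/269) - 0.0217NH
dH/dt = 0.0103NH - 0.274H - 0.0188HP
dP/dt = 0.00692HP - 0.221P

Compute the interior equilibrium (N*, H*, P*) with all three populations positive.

N* ≈ 115, H* ≈ 31.9, P* ≈ 48.4

From dP/dt = 0: 0.00692H* = 0.221, so H* = 31.9.
From dN/dt = 0: 1.21(1 - N*/269) = 0.0217·31.9, giving N* = 269·(1 - 0.573) = 115.
From dH/dt = 0: 0.0103·115 - 0.274 = 0.0188P*, so P* = 0.91/0.0188 = 48.4.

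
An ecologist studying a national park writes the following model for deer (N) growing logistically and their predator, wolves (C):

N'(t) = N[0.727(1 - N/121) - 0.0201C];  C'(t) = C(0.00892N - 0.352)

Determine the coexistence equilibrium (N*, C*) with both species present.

From dC/dt = 0 with C > 0: 0.00892N* = 0.352, so N* = 39.5.
Substitute into dN/dt = 0: 0.727(1 - 39.5/121) = 0.0201C*.
The bracket is 0.674, giving C* = 0.49/0.0201 = 24.4.

N* ≈ 39.5, C* ≈ 24.4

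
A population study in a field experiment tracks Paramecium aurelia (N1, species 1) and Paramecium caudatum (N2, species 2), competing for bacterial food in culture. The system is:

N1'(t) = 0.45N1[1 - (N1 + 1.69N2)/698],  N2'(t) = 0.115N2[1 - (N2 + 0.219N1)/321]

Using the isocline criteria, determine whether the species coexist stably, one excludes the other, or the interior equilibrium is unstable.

stable coexistence

Compare the nullcline intercepts: K1/α12 = 698/1.69 = 413 > K2 = 321; K2/α21 = 321/0.219 = 1470 > K1 = 698.
Since both inequalities hold, each species can invade when rare, so the interior equilibrium is stable.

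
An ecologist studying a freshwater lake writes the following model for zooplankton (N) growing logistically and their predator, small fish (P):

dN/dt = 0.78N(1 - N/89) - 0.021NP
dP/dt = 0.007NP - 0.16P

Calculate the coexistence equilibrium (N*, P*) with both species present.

N* ≈ 22.9, P* ≈ 27.6

From dP/dt = 0 with P > 0: 0.007N* = 0.16, so N* = 22.9.
Substitute into dN/dt = 0: 0.78(1 - 22.9/89) = 0.021P*.
The bracket is 0.743, giving P* = 0.58/0.021 = 27.6.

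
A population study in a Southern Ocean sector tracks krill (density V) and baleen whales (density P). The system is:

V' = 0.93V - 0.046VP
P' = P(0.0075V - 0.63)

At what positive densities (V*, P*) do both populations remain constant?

V* ≈ 84, P* ≈ 20.2

Set dP/dt = 0 with P > 0: 0.0075V - 0.63 = 0, so V* = 0.63/0.0075 = 84.
Set dV/dt = 0 with V > 0: 0.93 - 0.046P = 0, so P* = 0.93/0.046 = 20.2.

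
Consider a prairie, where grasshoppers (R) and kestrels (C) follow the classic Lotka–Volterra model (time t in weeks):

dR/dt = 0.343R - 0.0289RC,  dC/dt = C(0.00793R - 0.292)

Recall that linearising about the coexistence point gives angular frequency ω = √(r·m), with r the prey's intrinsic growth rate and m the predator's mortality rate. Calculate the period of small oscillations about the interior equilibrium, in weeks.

T ≈ 19.9 weeks

Here r = 0.343 and m = 0.292, so r·m = 0.1.
ω = √0.1 = 0.316 per week, hence T = 2π/ω ≈ 19.9 weeks.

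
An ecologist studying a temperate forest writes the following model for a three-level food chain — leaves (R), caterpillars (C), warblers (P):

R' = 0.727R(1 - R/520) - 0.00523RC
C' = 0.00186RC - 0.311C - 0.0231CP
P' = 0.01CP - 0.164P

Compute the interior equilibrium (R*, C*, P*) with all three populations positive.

From dP/dt = 0: 0.01C* = 0.164, so C* = 16.4.
From dR/dt = 0: 0.727(1 - R*/520) = 0.00523·16.4, giving R* = 520·(1 - 0.118) = 459.
From dC/dt = 0: 0.00186·459 - 0.311 = 0.0231P*, so P* = 0.542/0.0231 = 23.5.

R* ≈ 459, C* ≈ 16.4, P* ≈ 23.5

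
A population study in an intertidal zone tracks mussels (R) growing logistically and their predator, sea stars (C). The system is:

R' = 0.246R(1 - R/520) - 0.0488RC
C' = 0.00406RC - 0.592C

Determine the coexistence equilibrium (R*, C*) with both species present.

R* ≈ 146, C* ≈ 3.63

From dC/dt = 0 with C > 0: 0.00406R* = 0.592, so R* = 146.
Substitute into dR/dt = 0: 0.246(1 - 146/520) = 0.0488C*.
The bracket is 0.72, giving C* = 0.177/0.0488 = 3.63.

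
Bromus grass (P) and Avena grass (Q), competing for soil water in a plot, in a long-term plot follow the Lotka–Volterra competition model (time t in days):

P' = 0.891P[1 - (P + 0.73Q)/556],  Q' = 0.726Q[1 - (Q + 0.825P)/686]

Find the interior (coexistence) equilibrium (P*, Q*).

P* ≈ 139, Q* ≈ 571

Setting both brackets to zero gives the nullclines P + 0.73Q = 556 and 0.825P + Q = 686.
Substituting Q = 686 - 0.825P into the first: P(1 - 0.73·0.825) = 556 - 0.73·686.
So P* = 55.2/0.398 = 139, and then Q* = 686 - 0.825·139 = 571.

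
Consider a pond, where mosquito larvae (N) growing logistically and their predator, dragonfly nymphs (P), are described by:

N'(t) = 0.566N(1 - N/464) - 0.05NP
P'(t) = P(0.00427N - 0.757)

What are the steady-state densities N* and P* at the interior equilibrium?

From dP/dt = 0 with P > 0: 0.00427N* = 0.757, so N* = 177.
Substitute into dN/dt = 0: 0.566(1 - 177/464) = 0.05P*.
The bracket is 0.618, giving P* = 0.35/0.05 = 6.99.

N* ≈ 177, P* ≈ 6.99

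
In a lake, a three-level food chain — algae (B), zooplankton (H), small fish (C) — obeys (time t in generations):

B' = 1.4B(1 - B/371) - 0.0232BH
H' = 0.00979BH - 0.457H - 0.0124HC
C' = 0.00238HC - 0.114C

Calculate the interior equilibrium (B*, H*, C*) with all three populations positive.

From dC/dt = 0: 0.00238H* = 0.114, so H* = 47.9.
From dB/dt = 0: 1.4(1 - B*/371) = 0.0232·47.9, giving B* = 371·(1 - 0.794) = 76.5.
From dH/dt = 0: 0.00979·76.5 - 0.457 = 0.0124C*, so C* = 0.292/0.0124 = 23.6.

B* ≈ 76.5, H* ≈ 47.9, C* ≈ 23.6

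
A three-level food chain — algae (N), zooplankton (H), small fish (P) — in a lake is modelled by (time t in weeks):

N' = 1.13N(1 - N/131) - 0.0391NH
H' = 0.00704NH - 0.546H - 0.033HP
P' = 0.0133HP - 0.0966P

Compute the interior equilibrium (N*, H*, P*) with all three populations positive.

From dP/dt = 0: 0.0133H* = 0.0966, so H* = 7.26.
From dN/dt = 0: 1.13(1 - N*/131) = 0.0391·7.26, giving N* = 131·(1 - 0.251) = 98.1.
From dH/dt = 0: 0.00704·98.1 - 0.546 = 0.033P*, so P* = 0.144/0.033 = 4.38.

N* ≈ 98.1, H* ≈ 7.26, P* ≈ 4.38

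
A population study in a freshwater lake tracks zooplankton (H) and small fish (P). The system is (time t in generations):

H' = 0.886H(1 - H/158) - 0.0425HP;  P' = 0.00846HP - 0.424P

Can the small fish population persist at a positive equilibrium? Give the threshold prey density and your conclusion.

Threshold H = 50.1; K > 50.1, so yes, the predator persists.

The predator equation gives dP/dt > 0 only when H > 0.424/0.00846 = 50.1.
Without the predator, H → K = 158. Since 158 > 50.1, the predator can invade and persist.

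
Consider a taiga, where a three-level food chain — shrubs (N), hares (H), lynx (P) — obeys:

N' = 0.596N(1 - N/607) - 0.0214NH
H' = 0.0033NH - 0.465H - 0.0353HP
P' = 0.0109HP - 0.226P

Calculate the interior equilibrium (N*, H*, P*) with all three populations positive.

N* ≈ 155, H* ≈ 20.7, P* ≈ 1.33

From dP/dt = 0: 0.0109H* = 0.226, so H* = 20.7.
From dN/dt = 0: 0.596(1 - N*/607) = 0.0214·20.7, giving N* = 607·(1 - 0.744) = 155.
From dH/dt = 0: 0.0033·155 - 0.465 = 0.0353P*, so P* = 0.0468/0.0353 = 1.33.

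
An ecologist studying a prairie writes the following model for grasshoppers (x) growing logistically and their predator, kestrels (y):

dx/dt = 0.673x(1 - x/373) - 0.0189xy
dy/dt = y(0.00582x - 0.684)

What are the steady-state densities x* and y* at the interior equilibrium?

From dy/dt = 0 with y > 0: 0.00582x* = 0.684, so x* = 118.
Substitute into dx/dt = 0: 0.673(1 - 118/373) = 0.0189y*.
The bracket is 0.685, giving y* = 0.461/0.0189 = 24.4.

x* ≈ 118, y* ≈ 24.4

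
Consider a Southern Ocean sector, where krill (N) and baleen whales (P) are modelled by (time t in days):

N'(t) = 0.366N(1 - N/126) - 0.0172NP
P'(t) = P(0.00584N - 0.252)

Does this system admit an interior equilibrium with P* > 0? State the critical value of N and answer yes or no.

The predator equation gives dP/dt > 0 only when N > 0.252/0.00584 = 43.2.
Without the predator, N → K = 126. Since 126 > 43.2, the predator can invade and persist.

Threshold N = 43.2; K > 43.2, so yes, the predator persists.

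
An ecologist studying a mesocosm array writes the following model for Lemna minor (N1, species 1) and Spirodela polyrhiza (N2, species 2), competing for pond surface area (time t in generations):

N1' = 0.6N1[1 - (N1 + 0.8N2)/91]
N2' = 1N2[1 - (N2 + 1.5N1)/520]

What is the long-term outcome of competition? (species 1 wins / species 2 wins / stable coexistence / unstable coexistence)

Compare the nullcline intercepts: K1/α12 = 91/0.8 = 114 < K2 = 520; K2/α21 = 520/1.5 = 347 > K1 = 91.
Since the inequalities point opposite ways, species 2 can invade but species 1 cannot.

species 2 excludes species 1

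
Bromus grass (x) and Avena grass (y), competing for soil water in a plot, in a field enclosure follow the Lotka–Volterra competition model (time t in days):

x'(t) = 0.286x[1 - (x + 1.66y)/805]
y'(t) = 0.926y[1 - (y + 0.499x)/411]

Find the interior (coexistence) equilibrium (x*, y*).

Setting both brackets to zero gives the nullclines x + 1.66y = 805 and 0.499x + y = 411.
Substituting y = 411 - 0.499x into the first: x(1 - 1.66·0.499) = 805 - 1.66·411.
So x* = 123/0.172 = 715, and then y* = 411 - 0.499·715 = 54.2.

x* ≈ 715, y* ≈ 54.2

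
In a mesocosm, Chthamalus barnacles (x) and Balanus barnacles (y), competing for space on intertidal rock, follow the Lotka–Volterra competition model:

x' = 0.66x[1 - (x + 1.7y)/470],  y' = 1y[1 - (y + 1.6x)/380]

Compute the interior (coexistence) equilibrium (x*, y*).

Setting both brackets to zero gives the nullclines x + 1.7y = 470 and 1.6x + y = 380.
Substituting y = 380 - 1.6x into the first: x(1 - 1.7·1.6) = 470 - 1.7·380.
So x* = -176/-1.72 = 102, and then y* = 380 - 1.6·102 = 216.

x* ≈ 102, y* ≈ 216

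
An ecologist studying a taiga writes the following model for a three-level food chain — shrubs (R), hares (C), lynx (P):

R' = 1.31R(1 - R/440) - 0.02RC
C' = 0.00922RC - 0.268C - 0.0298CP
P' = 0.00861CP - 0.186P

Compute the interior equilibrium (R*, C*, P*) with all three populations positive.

From dP/dt = 0: 0.00861C* = 0.186, so C* = 21.6.
From dR/dt = 0: 1.31(1 - R*/440) = 0.02·21.6, giving R* = 440·(1 - 0.33) = 295.
From dC/dt = 0: 0.00922·295 - 0.268 = 0.0298P*, so P* = 2.45/0.0298 = 82.2.

R* ≈ 295, C* ≈ 21.6, P* ≈ 82.2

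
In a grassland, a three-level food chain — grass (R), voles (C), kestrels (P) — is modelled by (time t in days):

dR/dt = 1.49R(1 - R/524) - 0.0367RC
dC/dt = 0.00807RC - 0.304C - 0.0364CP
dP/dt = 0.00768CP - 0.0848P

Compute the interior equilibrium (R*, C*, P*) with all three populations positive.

From dP/dt = 0: 0.00768C* = 0.0848, so C* = 11.
From dR/dt = 0: 1.49(1 - R*/524) = 0.0367·11, giving R* = 524·(1 - 0.272) = 381.
From dC/dt = 0: 0.00807·381 - 0.304 = 0.0364P*, so P* = 2.77/0.0364 = 76.2.

R* ≈ 381, C* ≈ 11, P* ≈ 76.2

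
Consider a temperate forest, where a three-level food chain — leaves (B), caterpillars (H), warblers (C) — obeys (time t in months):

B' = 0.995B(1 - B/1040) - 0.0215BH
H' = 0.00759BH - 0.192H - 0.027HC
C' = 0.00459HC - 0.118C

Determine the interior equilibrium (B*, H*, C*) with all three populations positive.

B* ≈ 462, H* ≈ 25.7, C* ≈ 123

From dC/dt = 0: 0.00459H* = 0.118, so H* = 25.7.
From dB/dt = 0: 0.995(1 - B*/1040) = 0.0215·25.7, giving B* = 1040·(1 - 0.556) = 462.
From dH/dt = 0: 0.00759·462 - 0.192 = 0.027C*, so C* = 3.32/0.027 = 123.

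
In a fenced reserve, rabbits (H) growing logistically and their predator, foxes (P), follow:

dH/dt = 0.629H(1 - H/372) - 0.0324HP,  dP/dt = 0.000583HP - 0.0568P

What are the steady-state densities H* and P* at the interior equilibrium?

H* ≈ 97.4, P* ≈ 14.3

From dP/dt = 0 with P > 0: 0.000583H* = 0.0568, so H* = 97.4.
Substitute into dH/dt = 0: 0.629(1 - 97.4/372) = 0.0324P*.
The bracket is 0.738, giving P* = 0.464/0.0324 = 14.3.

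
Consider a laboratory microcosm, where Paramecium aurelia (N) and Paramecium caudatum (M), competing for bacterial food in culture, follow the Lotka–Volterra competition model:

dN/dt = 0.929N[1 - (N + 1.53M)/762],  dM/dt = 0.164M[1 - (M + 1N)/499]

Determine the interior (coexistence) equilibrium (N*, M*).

Setting both brackets to zero gives the nullclines N + 1.53M = 762 and 1N + M = 499.
Substituting M = 499 - 1N into the first: N(1 - 1.53·1) = 762 - 1.53·499.
So N* = -1.47/-0.53 = 2.77, and then M* = 499 - 1·2.77 = 496.

N* ≈ 2.77, M* ≈ 496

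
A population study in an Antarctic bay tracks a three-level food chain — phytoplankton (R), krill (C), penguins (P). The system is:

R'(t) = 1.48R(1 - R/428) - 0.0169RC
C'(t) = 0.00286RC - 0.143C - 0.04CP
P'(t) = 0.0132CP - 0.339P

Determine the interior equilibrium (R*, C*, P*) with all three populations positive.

R* ≈ 302, C* ≈ 25.7, P* ≈ 18.1

From dP/dt = 0: 0.0132C* = 0.339, so C* = 25.7.
From dR/dt = 0: 1.48(1 - R*/428) = 0.0169·25.7, giving R* = 428·(1 - 0.293) = 302.
From dC/dt = 0: 0.00286·302 - 0.143 = 0.04P*, so P* = 0.722/0.04 = 18.1.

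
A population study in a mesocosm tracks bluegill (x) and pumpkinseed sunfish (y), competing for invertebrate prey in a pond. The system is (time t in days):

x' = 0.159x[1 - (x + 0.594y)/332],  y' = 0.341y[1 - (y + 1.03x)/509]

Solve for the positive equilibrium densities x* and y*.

Setting both brackets to zero gives the nullclines x + 0.594y = 332 and 1.03x + y = 509.
Substituting y = 509 - 1.03x into the first: x(1 - 0.594·1.03) = 332 - 0.594·509.
So x* = 29.7/0.388 = 76.4, and then y* = 509 - 1.03·76.4 = 430.

x* ≈ 76.4, y* ≈ 430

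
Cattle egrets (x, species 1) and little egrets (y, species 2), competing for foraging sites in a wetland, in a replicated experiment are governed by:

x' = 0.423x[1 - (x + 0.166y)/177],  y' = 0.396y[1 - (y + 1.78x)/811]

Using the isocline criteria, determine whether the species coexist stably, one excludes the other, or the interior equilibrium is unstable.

stable coexistence

Compare the nullcline intercepts: K1/α12 = 177/0.166 = 1070 > K2 = 811; K2/α21 = 811/1.78 = 456 > K1 = 177.
Since both inequalities hold, each species can invade when rare, so the interior equilibrium is stable.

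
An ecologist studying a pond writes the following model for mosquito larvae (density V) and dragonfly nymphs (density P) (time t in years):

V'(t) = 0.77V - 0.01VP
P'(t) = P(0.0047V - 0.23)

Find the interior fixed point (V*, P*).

Set dP/dt = 0 with P > 0: 0.0047V - 0.23 = 0, so V* = 0.23/0.0047 = 48.9.
Set dV/dt = 0 with V > 0: 0.77 - 0.01P = 0, so P* = 0.77/0.01 = 77.

V* ≈ 48.9, P* ≈ 77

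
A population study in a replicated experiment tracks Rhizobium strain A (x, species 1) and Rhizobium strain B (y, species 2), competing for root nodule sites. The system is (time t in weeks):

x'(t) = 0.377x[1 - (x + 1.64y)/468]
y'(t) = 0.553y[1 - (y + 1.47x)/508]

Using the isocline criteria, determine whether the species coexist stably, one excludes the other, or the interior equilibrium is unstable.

unstable coexistence (outcome depends on initial conditions)

Compare the nullcline intercepts: K1/α12 = 468/1.64 = 285 < K2 = 508; K2/α21 = 508/1.47 = 346 < K1 = 468.
Since both are reversed, neither can invade when rare; the interior point is a saddle.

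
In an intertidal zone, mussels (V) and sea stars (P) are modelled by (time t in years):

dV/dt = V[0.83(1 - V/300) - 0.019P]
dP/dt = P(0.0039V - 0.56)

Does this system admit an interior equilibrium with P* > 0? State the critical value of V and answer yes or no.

Threshold V = 144; K > 144, so yes, the predator persists.

The predator equation gives dP/dt > 0 only when V > 0.56/0.0039 = 144.
Without the predator, V → K = 300. Since 300 > 144, the predator can invade and persist.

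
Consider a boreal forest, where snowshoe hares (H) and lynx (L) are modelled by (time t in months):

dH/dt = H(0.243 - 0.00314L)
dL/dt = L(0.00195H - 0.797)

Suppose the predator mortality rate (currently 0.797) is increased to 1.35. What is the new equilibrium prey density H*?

H* ≈ 692

At the interior fixed point, setting dL/dt = 0 with L > 0 fixes H* = (predator death rate)/(HL coefficient) — independent of the other coefficients.
With the change, H* = 1.35/0.00195 = 692; it rises from 409.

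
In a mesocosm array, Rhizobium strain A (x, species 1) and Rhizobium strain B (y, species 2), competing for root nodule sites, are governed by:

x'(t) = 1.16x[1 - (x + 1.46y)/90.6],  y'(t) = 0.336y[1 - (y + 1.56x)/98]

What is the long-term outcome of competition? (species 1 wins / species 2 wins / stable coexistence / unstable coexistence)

Compare the nullcline intercepts: K1/α12 = 90.6/1.46 = 62.1 < K2 = 98; K2/α21 = 98/1.56 = 62.8 < K1 = 90.6.
Since both are reversed, neither can invade when rare; the interior point is a saddle.

unstable coexistence (outcome depends on initial conditions)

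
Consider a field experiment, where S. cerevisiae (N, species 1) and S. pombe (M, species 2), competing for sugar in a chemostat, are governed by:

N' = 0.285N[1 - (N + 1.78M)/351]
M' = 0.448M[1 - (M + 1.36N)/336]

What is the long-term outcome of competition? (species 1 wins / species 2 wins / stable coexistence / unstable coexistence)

Compare the nullcline intercepts: K1/α12 = 351/1.78 = 197 < K2 = 336; K2/α21 = 336/1.36 = 247 < K1 = 351.
Since both are reversed, neither can invade when rare; the interior point is a saddle.

unstable coexistence (outcome depends on initial conditions)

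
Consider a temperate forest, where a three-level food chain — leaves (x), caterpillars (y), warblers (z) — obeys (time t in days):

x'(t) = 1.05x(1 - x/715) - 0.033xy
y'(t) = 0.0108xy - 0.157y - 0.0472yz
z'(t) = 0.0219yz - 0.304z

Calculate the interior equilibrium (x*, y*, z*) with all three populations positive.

From dz/dt = 0: 0.0219y* = 0.304, so y* = 13.9.
From dx/dt = 0: 1.05(1 - x*/715) = 0.033·13.9, giving x* = 715·(1 - 0.436) = 403.
From dy/dt = 0: 0.0108·403 - 0.157 = 0.0472z*, so z* = 4.2/0.0472 = 88.9.

x* ≈ 403, y* ≈ 13.9, z* ≈ 88.9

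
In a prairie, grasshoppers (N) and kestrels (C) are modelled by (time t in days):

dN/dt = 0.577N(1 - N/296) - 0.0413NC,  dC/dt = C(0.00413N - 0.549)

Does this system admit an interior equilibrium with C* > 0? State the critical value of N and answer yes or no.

Threshold N = 133; K > 133, so yes, the predator persists.

The predator equation gives dC/dt > 0 only when N > 0.549/0.00413 = 133.
Without the predator, N → K = 296. Since 296 > 133, the predator can invade and persist.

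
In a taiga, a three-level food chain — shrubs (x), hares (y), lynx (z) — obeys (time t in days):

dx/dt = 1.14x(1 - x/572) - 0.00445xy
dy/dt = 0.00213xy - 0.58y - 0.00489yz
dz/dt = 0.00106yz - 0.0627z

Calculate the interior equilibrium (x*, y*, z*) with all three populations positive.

From dz/dt = 0: 0.00106y* = 0.0627, so y* = 59.2.
From dx/dt = 0: 1.14(1 - x*/572) = 0.00445·59.2, giving x* = 572·(1 - 0.231) = 440.
From dy/dt = 0: 0.00213·440 - 0.58 = 0.00489z*, so z* = 0.357/0.00489 = 73.

x* ≈ 440, y* ≈ 59.2, z* ≈ 73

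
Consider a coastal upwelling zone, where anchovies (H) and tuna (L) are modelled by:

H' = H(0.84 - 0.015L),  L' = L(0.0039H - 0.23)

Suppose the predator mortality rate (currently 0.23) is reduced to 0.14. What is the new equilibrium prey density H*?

At the interior fixed point, setting dL/dt = 0 with L > 0 fixes H* = (predator death rate)/(HL coefficient) — independent of the other coefficients.
With the change, H* = 0.14/0.0039 = 35.9; it falls from 59.

H* ≈ 35.9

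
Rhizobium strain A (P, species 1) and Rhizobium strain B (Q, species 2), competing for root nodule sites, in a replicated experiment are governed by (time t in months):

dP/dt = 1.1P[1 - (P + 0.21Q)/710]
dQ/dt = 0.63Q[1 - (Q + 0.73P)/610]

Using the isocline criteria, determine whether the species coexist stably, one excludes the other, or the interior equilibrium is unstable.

Compare the nullcline intercepts: K1/α12 = 710/0.21 = 3380 > K2 = 610; K2/α21 = 610/0.73 = 836 > K1 = 710.
Since both inequalities hold, each species can invade when rare, so the interior equilibrium is stable.

stable coexistence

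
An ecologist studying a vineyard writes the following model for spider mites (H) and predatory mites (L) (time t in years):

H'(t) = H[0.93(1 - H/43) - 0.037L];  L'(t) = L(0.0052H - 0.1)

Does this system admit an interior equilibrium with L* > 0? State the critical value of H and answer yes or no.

The predator equation gives dL/dt > 0 only when H > 0.1/0.0052 = 19.2.
Without the predator, H → K = 43. Since 43 > 19.2, the predator can invade and persist.

Threshold H = 19.2; K > 19.2, so yes, the predator persists.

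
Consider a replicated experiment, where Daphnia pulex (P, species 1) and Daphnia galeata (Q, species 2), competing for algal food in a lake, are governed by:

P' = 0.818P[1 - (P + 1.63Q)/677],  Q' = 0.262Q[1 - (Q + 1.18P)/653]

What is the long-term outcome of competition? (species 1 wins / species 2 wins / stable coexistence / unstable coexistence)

unstable coexistence (outcome depends on initial conditions)

Compare the nullcline intercepts: K1/α12 = 677/1.63 = 415 < K2 = 653; K2/α21 = 653/1.18 = 553 < K1 = 677.
Since both are reversed, neither can invade when rare; the interior point is a saddle.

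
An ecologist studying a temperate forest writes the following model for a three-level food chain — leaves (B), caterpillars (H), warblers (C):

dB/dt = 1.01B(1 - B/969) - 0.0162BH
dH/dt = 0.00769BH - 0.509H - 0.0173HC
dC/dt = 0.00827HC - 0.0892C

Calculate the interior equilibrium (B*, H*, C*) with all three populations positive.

B* ≈ 801, H* ≈ 10.8, C* ≈ 327

From dC/dt = 0: 0.00827H* = 0.0892, so H* = 10.8.
From dB/dt = 0: 1.01(1 - B*/969) = 0.0162·10.8, giving B* = 969·(1 - 0.173) = 801.
From dH/dt = 0: 0.00769·801 - 0.509 = 0.0173C*, so C* = 5.65/0.0173 = 327.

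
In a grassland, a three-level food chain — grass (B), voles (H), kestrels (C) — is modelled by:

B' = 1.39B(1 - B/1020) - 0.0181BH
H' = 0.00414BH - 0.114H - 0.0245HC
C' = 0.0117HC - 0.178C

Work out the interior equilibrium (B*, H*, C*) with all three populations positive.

From dC/dt = 0: 0.0117H* = 0.178, so H* = 15.2.
From dB/dt = 0: 1.39(1 - B*/1020) = 0.0181·15.2, giving B* = 1020·(1 - 0.198) = 818.
From dH/dt = 0: 0.00414·818 - 0.114 = 0.0245C*, so C* = 3.27/0.0245 = 134.

B* ≈ 818, H* ≈ 15.2, C* ≈ 134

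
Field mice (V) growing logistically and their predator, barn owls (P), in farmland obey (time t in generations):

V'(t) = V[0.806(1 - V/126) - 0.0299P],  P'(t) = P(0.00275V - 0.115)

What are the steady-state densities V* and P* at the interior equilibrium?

From dP/dt = 0 with P > 0: 0.00275V* = 0.115, so V* = 41.8.
Substitute into dV/dt = 0: 0.806(1 - 41.8/126) = 0.0299P*.
The bracket is 0.668, giving P* = 0.538/0.0299 = 18.

V* ≈ 41.8, P* ≈ 18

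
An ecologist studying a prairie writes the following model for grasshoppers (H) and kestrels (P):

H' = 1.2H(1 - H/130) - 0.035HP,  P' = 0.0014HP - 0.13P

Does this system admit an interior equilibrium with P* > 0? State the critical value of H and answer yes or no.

Threshold H = 92.9; K > 92.9, so yes, the predator persists.

The predator equation gives dP/dt > 0 only when H > 0.13/0.0014 = 92.9.
Without the predator, H → K = 130. Since 130 > 92.9, the predator can invade and persist.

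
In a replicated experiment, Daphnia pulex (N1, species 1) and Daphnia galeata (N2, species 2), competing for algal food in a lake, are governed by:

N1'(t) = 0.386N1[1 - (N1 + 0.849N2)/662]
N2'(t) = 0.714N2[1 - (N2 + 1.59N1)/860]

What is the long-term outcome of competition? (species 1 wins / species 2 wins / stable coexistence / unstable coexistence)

unstable coexistence (outcome depends on initial conditions)

Compare the nullcline intercepts: K1/α12 = 662/0.849 = 780 < K2 = 860; K2/α21 = 860/1.59 = 541 < K1 = 662.
Since both are reversed, neither can invade when rare; the interior point is a saddle.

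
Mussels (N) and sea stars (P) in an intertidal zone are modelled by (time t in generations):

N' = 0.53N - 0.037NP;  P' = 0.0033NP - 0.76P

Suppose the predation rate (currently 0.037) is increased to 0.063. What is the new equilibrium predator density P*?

At the interior fixed point, setting dN/dt = 0 with N > 0 fixes P* = (prey growth rate)/(NP coefficient) — independent of the other coefficients.
With the change, P* = 0.53/0.063 = 8.41; it falls from 14.3.

P* ≈ 8.41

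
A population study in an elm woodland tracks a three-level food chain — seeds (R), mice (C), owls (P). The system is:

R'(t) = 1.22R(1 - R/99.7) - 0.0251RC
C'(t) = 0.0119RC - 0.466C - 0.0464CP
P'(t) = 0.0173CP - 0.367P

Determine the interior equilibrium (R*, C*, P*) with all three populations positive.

From dP/dt = 0: 0.0173C* = 0.367, so C* = 21.2.
From dR/dt = 0: 1.22(1 - R*/99.7) = 0.0251·21.2, giving R* = 99.7·(1 - 0.436) = 56.2.
From dC/dt = 0: 0.0119·56.2 - 0.466 = 0.0464P*, so P* = 0.203/0.0464 = 4.37.

R* ≈ 56.2, C* ≈ 21.2, P* ≈ 4.37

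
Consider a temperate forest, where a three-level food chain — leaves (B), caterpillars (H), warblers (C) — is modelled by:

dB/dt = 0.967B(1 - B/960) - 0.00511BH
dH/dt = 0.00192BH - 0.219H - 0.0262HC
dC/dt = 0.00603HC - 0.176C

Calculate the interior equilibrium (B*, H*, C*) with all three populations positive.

From dC/dt = 0: 0.00603H* = 0.176, so H* = 29.2.
From dB/dt = 0: 0.967(1 - B*/960) = 0.00511·29.2, giving B* = 960·(1 - 0.154) = 812.
From dH/dt = 0: 0.00192·812 - 0.219 = 0.0262C*, so C* = 1.34/0.0262 = 51.1.

B* ≈ 812, H* ≈ 29.2, C* ≈ 51.1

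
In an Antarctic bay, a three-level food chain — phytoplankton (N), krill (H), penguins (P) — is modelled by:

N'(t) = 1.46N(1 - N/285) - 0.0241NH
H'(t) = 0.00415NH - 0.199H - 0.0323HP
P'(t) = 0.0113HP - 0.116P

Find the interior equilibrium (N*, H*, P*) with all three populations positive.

From dP/dt = 0: 0.0113H* = 0.116, so H* = 10.3.
From dN/dt = 0: 1.46(1 - N*/285) = 0.0241·10.3, giving N* = 285·(1 - 0.169) = 237.
From dH/dt = 0: 0.00415·237 - 0.199 = 0.0323P*, so P* = 0.783/0.0323 = 24.3.

N* ≈ 237, H* ≈ 10.3, P* ≈ 24.3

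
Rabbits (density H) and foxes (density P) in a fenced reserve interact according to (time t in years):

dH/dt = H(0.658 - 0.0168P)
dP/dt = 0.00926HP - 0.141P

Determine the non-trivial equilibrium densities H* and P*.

H* ≈ 15.2, P* ≈ 39.2

Set dP/dt = 0 with P > 0: 0.00926H - 0.141 = 0, so H* = 0.141/0.00926 = 15.2.
Set dH/dt = 0 with H > 0: 0.658 - 0.0168P = 0, so P* = 0.658/0.0168 = 39.2.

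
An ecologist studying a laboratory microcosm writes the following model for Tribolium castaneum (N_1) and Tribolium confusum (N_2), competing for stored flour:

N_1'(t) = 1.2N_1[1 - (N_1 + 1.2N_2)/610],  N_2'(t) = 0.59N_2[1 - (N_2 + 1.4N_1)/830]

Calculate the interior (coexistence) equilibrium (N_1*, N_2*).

N_1* ≈ 568, N_2* ≈ 35.3

Setting both brackets to zero gives the nullclines N_1 + 1.2N_2 = 610 and 1.4N_1 + N_2 = 830.
Substituting N_2 = 830 - 1.4N_1 into the first: N_1(1 - 1.2·1.4) = 610 - 1.2·830.
So N_1* = -386/-0.68 = 568, and then N_2* = 830 - 1.4·568 = 35.3.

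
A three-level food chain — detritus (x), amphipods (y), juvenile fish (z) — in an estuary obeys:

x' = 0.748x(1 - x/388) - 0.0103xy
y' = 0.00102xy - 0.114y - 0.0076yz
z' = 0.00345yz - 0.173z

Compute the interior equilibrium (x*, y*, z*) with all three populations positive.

From dz/dt = 0: 0.00345y* = 0.173, so y* = 50.1.
From dx/dt = 0: 0.748(1 - x*/388) = 0.0103·50.1, giving x* = 388·(1 - 0.69) = 120.
From dy/dt = 0: 0.00102·120 - 0.114 = 0.0076z*, so z* = 0.00849/0.0076 = 1.12.

x* ≈ 120, y* ≈ 50.1, z* ≈ 1.12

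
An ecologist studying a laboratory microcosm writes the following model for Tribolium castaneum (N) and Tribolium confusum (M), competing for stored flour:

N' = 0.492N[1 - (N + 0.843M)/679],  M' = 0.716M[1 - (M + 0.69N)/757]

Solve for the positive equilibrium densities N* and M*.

N* ≈ 97.6, M* ≈ 690

Setting both brackets to zero gives the nullclines N + 0.843M = 679 and 0.69N + M = 757.
Substituting M = 757 - 0.69N into the first: N(1 - 0.843·0.69) = 679 - 0.843·757.
So N* = 40.8/0.418 = 97.6, and then M* = 757 - 0.69·97.6 = 690.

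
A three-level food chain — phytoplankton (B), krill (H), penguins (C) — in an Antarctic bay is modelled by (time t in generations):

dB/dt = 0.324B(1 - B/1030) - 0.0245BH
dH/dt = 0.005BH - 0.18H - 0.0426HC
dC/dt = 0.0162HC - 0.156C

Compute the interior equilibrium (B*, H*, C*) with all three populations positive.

B* ≈ 280, H* ≈ 9.63, C* ≈ 28.6

From dC/dt = 0: 0.0162H* = 0.156, so H* = 9.63.
From dB/dt = 0: 0.324(1 - B*/1030) = 0.0245·9.63, giving B* = 1030·(1 - 0.728) = 280.
From dH/dt = 0: 0.005·280 - 0.18 = 0.0426C*, so C* = 1.22/0.0426 = 28.6.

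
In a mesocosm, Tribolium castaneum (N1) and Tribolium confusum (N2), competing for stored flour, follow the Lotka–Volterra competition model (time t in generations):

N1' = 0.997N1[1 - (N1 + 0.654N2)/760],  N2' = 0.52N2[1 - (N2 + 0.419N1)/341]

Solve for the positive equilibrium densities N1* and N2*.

N1* ≈ 740, N2* ≈ 31.1

Setting both brackets to zero gives the nullclines N1 + 0.654N2 = 760 and 0.419N1 + N2 = 341.
Substituting N2 = 341 - 0.419N1 into the first: N1(1 - 0.654·0.419) = 760 - 0.654·341.
So N1* = 537/0.726 = 740, and then N2* = 341 - 0.419·740 = 31.1.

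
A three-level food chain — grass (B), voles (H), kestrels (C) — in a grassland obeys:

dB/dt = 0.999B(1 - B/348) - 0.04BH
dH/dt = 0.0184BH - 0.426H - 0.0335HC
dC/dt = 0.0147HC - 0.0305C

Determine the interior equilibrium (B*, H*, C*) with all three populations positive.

B* ≈ 319, H* ≈ 2.07, C* ≈ 163

From dC/dt = 0: 0.0147H* = 0.0305, so H* = 2.07.
From dB/dt = 0: 0.999(1 - B*/348) = 0.04·2.07, giving B* = 348·(1 - 0.0831) = 319.
From dH/dt = 0: 0.0184·319 - 0.426 = 0.0335C*, so C* = 5.45/0.0335 = 163.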